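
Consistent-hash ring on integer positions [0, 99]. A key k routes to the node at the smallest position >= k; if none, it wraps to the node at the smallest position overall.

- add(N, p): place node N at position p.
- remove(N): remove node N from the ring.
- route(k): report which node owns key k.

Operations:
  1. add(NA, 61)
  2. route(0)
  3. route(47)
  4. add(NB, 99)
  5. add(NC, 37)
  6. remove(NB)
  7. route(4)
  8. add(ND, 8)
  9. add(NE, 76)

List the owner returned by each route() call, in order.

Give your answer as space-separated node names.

Answer: NA NA NC

Derivation:
Op 1: add NA@61 -> ring=[61:NA]
Op 2: route key 0: smallest pos >= 0 is 61 -> NA
Op 3: route key 47: smallest pos >= 47 is 61 -> NA
Op 4: add NB@99 -> ring=[61:NA,99:NB]
Op 5: add NC@37 -> ring=[37:NC,61:NA,99:NB]
Op 6: remove NB -> ring=[37:NC,61:NA]
Op 7: route key 4: smallest pos >= 4 is 37 -> NC
Op 8: add ND@8 -> ring=[8:ND,37:NC,61:NA]
Op 9: add NE@76 -> ring=[8:ND,37:NC,61:NA,76:NE]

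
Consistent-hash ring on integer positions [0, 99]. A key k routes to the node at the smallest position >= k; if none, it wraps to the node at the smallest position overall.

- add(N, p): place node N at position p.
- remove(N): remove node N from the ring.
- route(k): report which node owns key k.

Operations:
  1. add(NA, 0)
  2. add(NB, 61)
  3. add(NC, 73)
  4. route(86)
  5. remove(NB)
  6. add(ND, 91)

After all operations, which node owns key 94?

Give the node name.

Answer: NA

Derivation:
Op 1: add NA@0 -> ring=[0:NA]
Op 2: add NB@61 -> ring=[0:NA,61:NB]
Op 3: add NC@73 -> ring=[0:NA,61:NB,73:NC]
Op 4: route key 86: none >= 86, wrap to smallest pos 0 -> NA
Op 5: remove NB -> ring=[0:NA,73:NC]
Op 6: add ND@91 -> ring=[0:NA,73:NC,91:ND]
Final route key 94: none >= 94, wrap to smallest pos 0 -> NA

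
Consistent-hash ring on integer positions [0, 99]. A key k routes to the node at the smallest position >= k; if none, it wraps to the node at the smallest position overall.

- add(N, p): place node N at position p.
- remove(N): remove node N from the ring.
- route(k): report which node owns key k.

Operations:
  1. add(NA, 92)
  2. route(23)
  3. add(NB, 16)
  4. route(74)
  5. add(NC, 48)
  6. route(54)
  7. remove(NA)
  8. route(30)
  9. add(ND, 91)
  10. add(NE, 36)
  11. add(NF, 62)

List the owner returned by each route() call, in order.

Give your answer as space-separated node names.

Answer: NA NA NA NC

Derivation:
Op 1: add NA@92 -> ring=[92:NA]
Op 2: route key 23: smallest pos >= 23 is 92 -> NA
Op 3: add NB@16 -> ring=[16:NB,92:NA]
Op 4: route key 74: smallest pos >= 74 is 92 -> NA
Op 5: add NC@48 -> ring=[16:NB,48:NC,92:NA]
Op 6: route key 54: smallest pos >= 54 is 92 -> NA
Op 7: remove NA -> ring=[16:NB,48:NC]
Op 8: route key 30: smallest pos >= 30 is 48 -> NC
Op 9: add ND@91 -> ring=[16:NB,48:NC,91:ND]
Op 10: add NE@36 -> ring=[16:NB,36:NE,48:NC,91:ND]
Op 11: add NF@62 -> ring=[16:NB,36:NE,48:NC,62:NF,91:ND]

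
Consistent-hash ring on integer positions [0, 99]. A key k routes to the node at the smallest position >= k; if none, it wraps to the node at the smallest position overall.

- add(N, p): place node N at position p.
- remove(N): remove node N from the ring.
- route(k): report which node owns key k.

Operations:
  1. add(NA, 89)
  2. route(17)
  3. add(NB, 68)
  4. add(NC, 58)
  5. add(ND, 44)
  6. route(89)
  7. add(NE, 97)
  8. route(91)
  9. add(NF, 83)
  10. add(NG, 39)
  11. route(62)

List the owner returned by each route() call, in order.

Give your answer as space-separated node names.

Answer: NA NA NE NB

Derivation:
Op 1: add NA@89 -> ring=[89:NA]
Op 2: route key 17: smallest pos >= 17 is 89 -> NA
Op 3: add NB@68 -> ring=[68:NB,89:NA]
Op 4: add NC@58 -> ring=[58:NC,68:NB,89:NA]
Op 5: add ND@44 -> ring=[44:ND,58:NC,68:NB,89:NA]
Op 6: route key 89: smallest pos >= 89 is 89 -> NA
Op 7: add NE@97 -> ring=[44:ND,58:NC,68:NB,89:NA,97:NE]
Op 8: route key 91: smallest pos >= 91 is 97 -> NE
Op 9: add NF@83 -> ring=[44:ND,58:NC,68:NB,83:NF,89:NA,97:NE]
Op 10: add NG@39 -> ring=[39:NG,44:ND,58:NC,68:NB,83:NF,89:NA,97:NE]
Op 11: route key 62: smallest pos >= 62 is 68 -> NB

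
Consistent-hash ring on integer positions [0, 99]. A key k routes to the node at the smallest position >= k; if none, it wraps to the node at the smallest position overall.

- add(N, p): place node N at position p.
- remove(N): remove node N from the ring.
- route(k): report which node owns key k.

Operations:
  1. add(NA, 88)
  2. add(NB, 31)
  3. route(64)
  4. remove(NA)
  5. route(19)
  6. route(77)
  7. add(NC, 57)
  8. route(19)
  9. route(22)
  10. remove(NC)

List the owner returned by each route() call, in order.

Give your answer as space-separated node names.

Answer: NA NB NB NB NB

Derivation:
Op 1: add NA@88 -> ring=[88:NA]
Op 2: add NB@31 -> ring=[31:NB,88:NA]
Op 3: route key 64: smallest pos >= 64 is 88 -> NA
Op 4: remove NA -> ring=[31:NB]
Op 5: route key 19: smallest pos >= 19 is 31 -> NB
Op 6: route key 77: none >= 77, wrap to smallest pos 31 -> NB
Op 7: add NC@57 -> ring=[31:NB,57:NC]
Op 8: route key 19: smallest pos >= 19 is 31 -> NB
Op 9: route key 22: smallest pos >= 22 is 31 -> NB
Op 10: remove NC -> ring=[31:NB]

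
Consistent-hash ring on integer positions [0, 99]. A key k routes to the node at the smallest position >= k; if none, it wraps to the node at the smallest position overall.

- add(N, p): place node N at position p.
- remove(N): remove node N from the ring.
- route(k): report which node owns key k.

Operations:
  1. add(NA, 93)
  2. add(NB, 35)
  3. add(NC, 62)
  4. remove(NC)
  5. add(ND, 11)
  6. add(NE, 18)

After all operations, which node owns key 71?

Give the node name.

Op 1: add NA@93 -> ring=[93:NA]
Op 2: add NB@35 -> ring=[35:NB,93:NA]
Op 3: add NC@62 -> ring=[35:NB,62:NC,93:NA]
Op 4: remove NC -> ring=[35:NB,93:NA]
Op 5: add ND@11 -> ring=[11:ND,35:NB,93:NA]
Op 6: add NE@18 -> ring=[11:ND,18:NE,35:NB,93:NA]
Final route key 71: smallest pos >= 71 is 93 -> NA

Answer: NA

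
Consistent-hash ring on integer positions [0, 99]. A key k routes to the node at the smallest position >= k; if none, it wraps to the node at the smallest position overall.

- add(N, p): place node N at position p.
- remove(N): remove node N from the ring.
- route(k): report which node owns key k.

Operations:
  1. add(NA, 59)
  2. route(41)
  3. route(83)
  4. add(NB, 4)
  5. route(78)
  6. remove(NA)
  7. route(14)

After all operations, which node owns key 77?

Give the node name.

Answer: NB

Derivation:
Op 1: add NA@59 -> ring=[59:NA]
Op 2: route key 41: smallest pos >= 41 is 59 -> NA
Op 3: route key 83: none >= 83, wrap to smallest pos 59 -> NA
Op 4: add NB@4 -> ring=[4:NB,59:NA]
Op 5: route key 78: none >= 78, wrap to smallest pos 4 -> NB
Op 6: remove NA -> ring=[4:NB]
Op 7: route key 14: none >= 14, wrap to smallest pos 4 -> NB
Final route key 77: none >= 77, wrap to smallest pos 4 -> NB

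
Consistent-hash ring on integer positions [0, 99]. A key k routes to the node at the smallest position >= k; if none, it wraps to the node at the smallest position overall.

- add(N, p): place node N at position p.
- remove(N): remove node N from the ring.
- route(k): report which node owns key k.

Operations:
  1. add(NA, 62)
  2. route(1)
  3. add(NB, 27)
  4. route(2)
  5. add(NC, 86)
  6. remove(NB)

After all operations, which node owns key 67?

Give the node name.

Answer: NC

Derivation:
Op 1: add NA@62 -> ring=[62:NA]
Op 2: route key 1: smallest pos >= 1 is 62 -> NA
Op 3: add NB@27 -> ring=[27:NB,62:NA]
Op 4: route key 2: smallest pos >= 2 is 27 -> NB
Op 5: add NC@86 -> ring=[27:NB,62:NA,86:NC]
Op 6: remove NB -> ring=[62:NA,86:NC]
Final route key 67: smallest pos >= 67 is 86 -> NC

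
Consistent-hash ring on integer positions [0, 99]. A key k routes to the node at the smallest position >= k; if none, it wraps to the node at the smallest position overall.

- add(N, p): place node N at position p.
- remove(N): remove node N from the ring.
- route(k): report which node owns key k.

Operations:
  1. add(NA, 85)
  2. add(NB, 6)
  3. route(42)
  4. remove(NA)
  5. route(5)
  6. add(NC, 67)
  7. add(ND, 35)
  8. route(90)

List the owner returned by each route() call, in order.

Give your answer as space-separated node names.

Answer: NA NB NB

Derivation:
Op 1: add NA@85 -> ring=[85:NA]
Op 2: add NB@6 -> ring=[6:NB,85:NA]
Op 3: route key 42: smallest pos >= 42 is 85 -> NA
Op 4: remove NA -> ring=[6:NB]
Op 5: route key 5: smallest pos >= 5 is 6 -> NB
Op 6: add NC@67 -> ring=[6:NB,67:NC]
Op 7: add ND@35 -> ring=[6:NB,35:ND,67:NC]
Op 8: route key 90: none >= 90, wrap to smallest pos 6 -> NB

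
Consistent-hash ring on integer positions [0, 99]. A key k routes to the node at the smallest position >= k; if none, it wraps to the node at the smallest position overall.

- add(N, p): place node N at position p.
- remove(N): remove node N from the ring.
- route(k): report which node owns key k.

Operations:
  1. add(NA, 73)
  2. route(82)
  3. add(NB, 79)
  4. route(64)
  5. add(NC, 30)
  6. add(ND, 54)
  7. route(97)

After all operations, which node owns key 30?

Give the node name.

Op 1: add NA@73 -> ring=[73:NA]
Op 2: route key 82: none >= 82, wrap to smallest pos 73 -> NA
Op 3: add NB@79 -> ring=[73:NA,79:NB]
Op 4: route key 64: smallest pos >= 64 is 73 -> NA
Op 5: add NC@30 -> ring=[30:NC,73:NA,79:NB]
Op 6: add ND@54 -> ring=[30:NC,54:ND,73:NA,79:NB]
Op 7: route key 97: none >= 97, wrap to smallest pos 30 -> NC
Final route key 30: smallest pos >= 30 is 30 -> NC

Answer: NC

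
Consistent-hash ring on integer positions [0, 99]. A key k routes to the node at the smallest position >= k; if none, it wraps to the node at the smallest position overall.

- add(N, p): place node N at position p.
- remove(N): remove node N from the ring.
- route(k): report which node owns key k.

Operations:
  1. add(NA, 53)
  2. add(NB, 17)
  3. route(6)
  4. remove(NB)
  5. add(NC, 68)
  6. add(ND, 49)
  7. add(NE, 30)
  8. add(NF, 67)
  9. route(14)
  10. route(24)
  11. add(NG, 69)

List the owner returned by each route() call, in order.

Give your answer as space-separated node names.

Answer: NB NE NE

Derivation:
Op 1: add NA@53 -> ring=[53:NA]
Op 2: add NB@17 -> ring=[17:NB,53:NA]
Op 3: route key 6: smallest pos >= 6 is 17 -> NB
Op 4: remove NB -> ring=[53:NA]
Op 5: add NC@68 -> ring=[53:NA,68:NC]
Op 6: add ND@49 -> ring=[49:ND,53:NA,68:NC]
Op 7: add NE@30 -> ring=[30:NE,49:ND,53:NA,68:NC]
Op 8: add NF@67 -> ring=[30:NE,49:ND,53:NA,67:NF,68:NC]
Op 9: route key 14: smallest pos >= 14 is 30 -> NE
Op 10: route key 24: smallest pos >= 24 is 30 -> NE
Op 11: add NG@69 -> ring=[30:NE,49:ND,53:NA,67:NF,68:NC,69:NG]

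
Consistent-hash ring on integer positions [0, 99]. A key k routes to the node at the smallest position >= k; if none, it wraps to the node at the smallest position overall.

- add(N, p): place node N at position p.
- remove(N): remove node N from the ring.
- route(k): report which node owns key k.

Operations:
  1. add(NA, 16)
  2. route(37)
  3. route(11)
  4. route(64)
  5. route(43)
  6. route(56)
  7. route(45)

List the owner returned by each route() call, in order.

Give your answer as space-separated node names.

Op 1: add NA@16 -> ring=[16:NA]
Op 2: route key 37: none >= 37, wrap to smallest pos 16 -> NA
Op 3: route key 11: smallest pos >= 11 is 16 -> NA
Op 4: route key 64: none >= 64, wrap to smallest pos 16 -> NA
Op 5: route key 43: none >= 43, wrap to smallest pos 16 -> NA
Op 6: route key 56: none >= 56, wrap to smallest pos 16 -> NA
Op 7: route key 45: none >= 45, wrap to smallest pos 16 -> NA

Answer: NA NA NA NA NA NA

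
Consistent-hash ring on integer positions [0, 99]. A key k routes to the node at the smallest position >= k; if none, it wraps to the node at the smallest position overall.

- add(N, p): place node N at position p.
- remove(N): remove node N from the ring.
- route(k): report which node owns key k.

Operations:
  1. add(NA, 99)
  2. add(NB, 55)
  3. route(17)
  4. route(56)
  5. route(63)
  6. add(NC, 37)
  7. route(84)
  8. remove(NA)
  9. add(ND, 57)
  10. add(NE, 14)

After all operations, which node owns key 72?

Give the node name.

Answer: NE

Derivation:
Op 1: add NA@99 -> ring=[99:NA]
Op 2: add NB@55 -> ring=[55:NB,99:NA]
Op 3: route key 17: smallest pos >= 17 is 55 -> NB
Op 4: route key 56: smallest pos >= 56 is 99 -> NA
Op 5: route key 63: smallest pos >= 63 is 99 -> NA
Op 6: add NC@37 -> ring=[37:NC,55:NB,99:NA]
Op 7: route key 84: smallest pos >= 84 is 99 -> NA
Op 8: remove NA -> ring=[37:NC,55:NB]
Op 9: add ND@57 -> ring=[37:NC,55:NB,57:ND]
Op 10: add NE@14 -> ring=[14:NE,37:NC,55:NB,57:ND]
Final route key 72: none >= 72, wrap to smallest pos 14 -> NE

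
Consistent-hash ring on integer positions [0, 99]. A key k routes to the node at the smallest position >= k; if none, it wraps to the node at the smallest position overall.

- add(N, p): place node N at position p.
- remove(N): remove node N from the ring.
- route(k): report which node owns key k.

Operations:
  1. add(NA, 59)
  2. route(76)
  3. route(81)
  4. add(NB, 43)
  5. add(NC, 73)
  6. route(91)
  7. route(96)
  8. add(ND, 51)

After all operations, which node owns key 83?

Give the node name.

Op 1: add NA@59 -> ring=[59:NA]
Op 2: route key 76: none >= 76, wrap to smallest pos 59 -> NA
Op 3: route key 81: none >= 81, wrap to smallest pos 59 -> NA
Op 4: add NB@43 -> ring=[43:NB,59:NA]
Op 5: add NC@73 -> ring=[43:NB,59:NA,73:NC]
Op 6: route key 91: none >= 91, wrap to smallest pos 43 -> NB
Op 7: route key 96: none >= 96, wrap to smallest pos 43 -> NB
Op 8: add ND@51 -> ring=[43:NB,51:ND,59:NA,73:NC]
Final route key 83: none >= 83, wrap to smallest pos 43 -> NB

Answer: NB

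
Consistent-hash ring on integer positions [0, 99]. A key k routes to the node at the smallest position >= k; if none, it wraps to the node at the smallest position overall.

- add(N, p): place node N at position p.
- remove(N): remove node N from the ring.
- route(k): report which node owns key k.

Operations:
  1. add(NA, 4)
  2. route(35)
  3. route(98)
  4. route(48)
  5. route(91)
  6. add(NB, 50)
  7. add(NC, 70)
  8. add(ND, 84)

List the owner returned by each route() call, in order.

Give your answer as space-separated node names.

Answer: NA NA NA NA

Derivation:
Op 1: add NA@4 -> ring=[4:NA]
Op 2: route key 35: none >= 35, wrap to smallest pos 4 -> NA
Op 3: route key 98: none >= 98, wrap to smallest pos 4 -> NA
Op 4: route key 48: none >= 48, wrap to smallest pos 4 -> NA
Op 5: route key 91: none >= 91, wrap to smallest pos 4 -> NA
Op 6: add NB@50 -> ring=[4:NA,50:NB]
Op 7: add NC@70 -> ring=[4:NA,50:NB,70:NC]
Op 8: add ND@84 -> ring=[4:NA,50:NB,70:NC,84:ND]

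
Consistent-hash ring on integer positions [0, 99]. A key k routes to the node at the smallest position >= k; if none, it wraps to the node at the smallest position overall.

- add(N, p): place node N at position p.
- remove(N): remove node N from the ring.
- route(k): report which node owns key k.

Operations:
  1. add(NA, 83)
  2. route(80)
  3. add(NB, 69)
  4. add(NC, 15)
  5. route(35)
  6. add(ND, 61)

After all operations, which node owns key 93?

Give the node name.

Op 1: add NA@83 -> ring=[83:NA]
Op 2: route key 80: smallest pos >= 80 is 83 -> NA
Op 3: add NB@69 -> ring=[69:NB,83:NA]
Op 4: add NC@15 -> ring=[15:NC,69:NB,83:NA]
Op 5: route key 35: smallest pos >= 35 is 69 -> NB
Op 6: add ND@61 -> ring=[15:NC,61:ND,69:NB,83:NA]
Final route key 93: none >= 93, wrap to smallest pos 15 -> NC

Answer: NC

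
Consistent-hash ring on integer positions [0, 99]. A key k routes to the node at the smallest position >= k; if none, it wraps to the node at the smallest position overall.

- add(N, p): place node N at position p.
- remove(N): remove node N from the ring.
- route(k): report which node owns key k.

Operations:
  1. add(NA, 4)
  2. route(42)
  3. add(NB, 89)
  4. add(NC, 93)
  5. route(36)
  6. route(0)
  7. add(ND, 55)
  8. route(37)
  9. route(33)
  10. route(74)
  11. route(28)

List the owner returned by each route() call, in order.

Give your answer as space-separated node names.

Answer: NA NB NA ND ND NB ND

Derivation:
Op 1: add NA@4 -> ring=[4:NA]
Op 2: route key 42: none >= 42, wrap to smallest pos 4 -> NA
Op 3: add NB@89 -> ring=[4:NA,89:NB]
Op 4: add NC@93 -> ring=[4:NA,89:NB,93:NC]
Op 5: route key 36: smallest pos >= 36 is 89 -> NB
Op 6: route key 0: smallest pos >= 0 is 4 -> NA
Op 7: add ND@55 -> ring=[4:NA,55:ND,89:NB,93:NC]
Op 8: route key 37: smallest pos >= 37 is 55 -> ND
Op 9: route key 33: smallest pos >= 33 is 55 -> ND
Op 10: route key 74: smallest pos >= 74 is 89 -> NB
Op 11: route key 28: smallest pos >= 28 is 55 -> ND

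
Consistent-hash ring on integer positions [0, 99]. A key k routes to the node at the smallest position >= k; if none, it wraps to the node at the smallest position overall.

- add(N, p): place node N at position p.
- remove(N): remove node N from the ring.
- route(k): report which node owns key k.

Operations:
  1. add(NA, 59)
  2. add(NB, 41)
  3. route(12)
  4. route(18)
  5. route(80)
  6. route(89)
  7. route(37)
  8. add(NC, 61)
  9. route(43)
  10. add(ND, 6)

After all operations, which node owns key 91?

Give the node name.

Op 1: add NA@59 -> ring=[59:NA]
Op 2: add NB@41 -> ring=[41:NB,59:NA]
Op 3: route key 12: smallest pos >= 12 is 41 -> NB
Op 4: route key 18: smallest pos >= 18 is 41 -> NB
Op 5: route key 80: none >= 80, wrap to smallest pos 41 -> NB
Op 6: route key 89: none >= 89, wrap to smallest pos 41 -> NB
Op 7: route key 37: smallest pos >= 37 is 41 -> NB
Op 8: add NC@61 -> ring=[41:NB,59:NA,61:NC]
Op 9: route key 43: smallest pos >= 43 is 59 -> NA
Op 10: add ND@6 -> ring=[6:ND,41:NB,59:NA,61:NC]
Final route key 91: none >= 91, wrap to smallest pos 6 -> ND

Answer: ND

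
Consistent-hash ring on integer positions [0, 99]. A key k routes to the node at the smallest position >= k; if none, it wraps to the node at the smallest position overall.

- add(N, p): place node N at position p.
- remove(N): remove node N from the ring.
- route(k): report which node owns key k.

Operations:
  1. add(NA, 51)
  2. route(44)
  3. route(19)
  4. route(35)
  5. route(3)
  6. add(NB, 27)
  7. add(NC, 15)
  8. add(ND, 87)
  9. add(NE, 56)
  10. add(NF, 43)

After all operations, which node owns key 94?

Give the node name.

Op 1: add NA@51 -> ring=[51:NA]
Op 2: route key 44: smallest pos >= 44 is 51 -> NA
Op 3: route key 19: smallest pos >= 19 is 51 -> NA
Op 4: route key 35: smallest pos >= 35 is 51 -> NA
Op 5: route key 3: smallest pos >= 3 is 51 -> NA
Op 6: add NB@27 -> ring=[27:NB,51:NA]
Op 7: add NC@15 -> ring=[15:NC,27:NB,51:NA]
Op 8: add ND@87 -> ring=[15:NC,27:NB,51:NA,87:ND]
Op 9: add NE@56 -> ring=[15:NC,27:NB,51:NA,56:NE,87:ND]
Op 10: add NF@43 -> ring=[15:NC,27:NB,43:NF,51:NA,56:NE,87:ND]
Final route key 94: none >= 94, wrap to smallest pos 15 -> NC

Answer: NC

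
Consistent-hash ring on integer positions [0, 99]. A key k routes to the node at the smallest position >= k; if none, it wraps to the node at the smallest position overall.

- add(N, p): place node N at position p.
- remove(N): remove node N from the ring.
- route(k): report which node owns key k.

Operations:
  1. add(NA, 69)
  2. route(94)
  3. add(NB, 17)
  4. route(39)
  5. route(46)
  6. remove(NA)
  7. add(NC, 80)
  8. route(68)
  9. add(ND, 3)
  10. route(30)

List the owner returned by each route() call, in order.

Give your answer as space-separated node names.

Op 1: add NA@69 -> ring=[69:NA]
Op 2: route key 94: none >= 94, wrap to smallest pos 69 -> NA
Op 3: add NB@17 -> ring=[17:NB,69:NA]
Op 4: route key 39: smallest pos >= 39 is 69 -> NA
Op 5: route key 46: smallest pos >= 46 is 69 -> NA
Op 6: remove NA -> ring=[17:NB]
Op 7: add NC@80 -> ring=[17:NB,80:NC]
Op 8: route key 68: smallest pos >= 68 is 80 -> NC
Op 9: add ND@3 -> ring=[3:ND,17:NB,80:NC]
Op 10: route key 30: smallest pos >= 30 is 80 -> NC

Answer: NA NA NA NC NC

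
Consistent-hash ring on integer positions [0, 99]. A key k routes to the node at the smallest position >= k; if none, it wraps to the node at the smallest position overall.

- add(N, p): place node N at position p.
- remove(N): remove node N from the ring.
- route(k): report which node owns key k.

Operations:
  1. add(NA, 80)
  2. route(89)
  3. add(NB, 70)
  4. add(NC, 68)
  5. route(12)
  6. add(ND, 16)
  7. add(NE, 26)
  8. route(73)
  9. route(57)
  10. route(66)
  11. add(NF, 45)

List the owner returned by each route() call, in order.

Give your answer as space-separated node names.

Answer: NA NC NA NC NC

Derivation:
Op 1: add NA@80 -> ring=[80:NA]
Op 2: route key 89: none >= 89, wrap to smallest pos 80 -> NA
Op 3: add NB@70 -> ring=[70:NB,80:NA]
Op 4: add NC@68 -> ring=[68:NC,70:NB,80:NA]
Op 5: route key 12: smallest pos >= 12 is 68 -> NC
Op 6: add ND@16 -> ring=[16:ND,68:NC,70:NB,80:NA]
Op 7: add NE@26 -> ring=[16:ND,26:NE,68:NC,70:NB,80:NA]
Op 8: route key 73: smallest pos >= 73 is 80 -> NA
Op 9: route key 57: smallest pos >= 57 is 68 -> NC
Op 10: route key 66: smallest pos >= 66 is 68 -> NC
Op 11: add NF@45 -> ring=[16:ND,26:NE,45:NF,68:NC,70:NB,80:NA]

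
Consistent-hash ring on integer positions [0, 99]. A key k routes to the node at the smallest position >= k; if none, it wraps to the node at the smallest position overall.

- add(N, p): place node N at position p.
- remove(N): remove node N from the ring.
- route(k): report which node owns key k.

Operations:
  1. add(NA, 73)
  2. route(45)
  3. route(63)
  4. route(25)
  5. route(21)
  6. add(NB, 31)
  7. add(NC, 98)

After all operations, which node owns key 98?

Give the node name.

Op 1: add NA@73 -> ring=[73:NA]
Op 2: route key 45: smallest pos >= 45 is 73 -> NA
Op 3: route key 63: smallest pos >= 63 is 73 -> NA
Op 4: route key 25: smallest pos >= 25 is 73 -> NA
Op 5: route key 21: smallest pos >= 21 is 73 -> NA
Op 6: add NB@31 -> ring=[31:NB,73:NA]
Op 7: add NC@98 -> ring=[31:NB,73:NA,98:NC]
Final route key 98: smallest pos >= 98 is 98 -> NC

Answer: NC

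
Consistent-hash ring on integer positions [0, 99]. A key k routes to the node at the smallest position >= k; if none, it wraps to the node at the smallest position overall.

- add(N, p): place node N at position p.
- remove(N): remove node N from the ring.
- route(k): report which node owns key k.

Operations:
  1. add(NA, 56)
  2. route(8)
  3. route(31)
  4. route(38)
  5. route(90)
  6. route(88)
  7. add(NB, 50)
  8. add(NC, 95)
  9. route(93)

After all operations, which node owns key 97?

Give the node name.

Op 1: add NA@56 -> ring=[56:NA]
Op 2: route key 8: smallest pos >= 8 is 56 -> NA
Op 3: route key 31: smallest pos >= 31 is 56 -> NA
Op 4: route key 38: smallest pos >= 38 is 56 -> NA
Op 5: route key 90: none >= 90, wrap to smallest pos 56 -> NA
Op 6: route key 88: none >= 88, wrap to smallest pos 56 -> NA
Op 7: add NB@50 -> ring=[50:NB,56:NA]
Op 8: add NC@95 -> ring=[50:NB,56:NA,95:NC]
Op 9: route key 93: smallest pos >= 93 is 95 -> NC
Final route key 97: none >= 97, wrap to smallest pos 50 -> NB

Answer: NB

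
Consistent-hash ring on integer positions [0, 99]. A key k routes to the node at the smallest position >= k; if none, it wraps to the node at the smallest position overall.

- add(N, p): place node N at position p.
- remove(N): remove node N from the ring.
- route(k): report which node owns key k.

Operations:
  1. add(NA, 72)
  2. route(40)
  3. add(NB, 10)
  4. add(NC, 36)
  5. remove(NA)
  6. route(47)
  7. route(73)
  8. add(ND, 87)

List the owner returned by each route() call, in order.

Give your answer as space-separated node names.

Answer: NA NB NB

Derivation:
Op 1: add NA@72 -> ring=[72:NA]
Op 2: route key 40: smallest pos >= 40 is 72 -> NA
Op 3: add NB@10 -> ring=[10:NB,72:NA]
Op 4: add NC@36 -> ring=[10:NB,36:NC,72:NA]
Op 5: remove NA -> ring=[10:NB,36:NC]
Op 6: route key 47: none >= 47, wrap to smallest pos 10 -> NB
Op 7: route key 73: none >= 73, wrap to smallest pos 10 -> NB
Op 8: add ND@87 -> ring=[10:NB,36:NC,87:ND]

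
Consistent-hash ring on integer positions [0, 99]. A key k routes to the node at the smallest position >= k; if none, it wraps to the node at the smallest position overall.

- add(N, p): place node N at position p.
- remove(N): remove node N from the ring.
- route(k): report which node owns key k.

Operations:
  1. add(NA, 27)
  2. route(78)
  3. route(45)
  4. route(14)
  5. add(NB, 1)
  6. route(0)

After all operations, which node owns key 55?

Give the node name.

Answer: NB

Derivation:
Op 1: add NA@27 -> ring=[27:NA]
Op 2: route key 78: none >= 78, wrap to smallest pos 27 -> NA
Op 3: route key 45: none >= 45, wrap to smallest pos 27 -> NA
Op 4: route key 14: smallest pos >= 14 is 27 -> NA
Op 5: add NB@1 -> ring=[1:NB,27:NA]
Op 6: route key 0: smallest pos >= 0 is 1 -> NB
Final route key 55: none >= 55, wrap to smallest pos 1 -> NB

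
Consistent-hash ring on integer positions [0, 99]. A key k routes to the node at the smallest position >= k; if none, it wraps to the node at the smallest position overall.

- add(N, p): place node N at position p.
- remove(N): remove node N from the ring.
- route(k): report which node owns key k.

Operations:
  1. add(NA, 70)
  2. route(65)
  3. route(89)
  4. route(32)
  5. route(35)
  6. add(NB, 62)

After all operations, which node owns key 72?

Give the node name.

Answer: NB

Derivation:
Op 1: add NA@70 -> ring=[70:NA]
Op 2: route key 65: smallest pos >= 65 is 70 -> NA
Op 3: route key 89: none >= 89, wrap to smallest pos 70 -> NA
Op 4: route key 32: smallest pos >= 32 is 70 -> NA
Op 5: route key 35: smallest pos >= 35 is 70 -> NA
Op 6: add NB@62 -> ring=[62:NB,70:NA]
Final route key 72: none >= 72, wrap to smallest pos 62 -> NB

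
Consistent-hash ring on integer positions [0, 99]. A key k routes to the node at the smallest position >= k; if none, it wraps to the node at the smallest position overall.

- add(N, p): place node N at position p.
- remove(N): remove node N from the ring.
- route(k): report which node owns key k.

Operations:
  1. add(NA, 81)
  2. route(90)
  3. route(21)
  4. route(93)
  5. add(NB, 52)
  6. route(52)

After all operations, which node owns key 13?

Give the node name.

Op 1: add NA@81 -> ring=[81:NA]
Op 2: route key 90: none >= 90, wrap to smallest pos 81 -> NA
Op 3: route key 21: smallest pos >= 21 is 81 -> NA
Op 4: route key 93: none >= 93, wrap to smallest pos 81 -> NA
Op 5: add NB@52 -> ring=[52:NB,81:NA]
Op 6: route key 52: smallest pos >= 52 is 52 -> NB
Final route key 13: smallest pos >= 13 is 52 -> NB

Answer: NB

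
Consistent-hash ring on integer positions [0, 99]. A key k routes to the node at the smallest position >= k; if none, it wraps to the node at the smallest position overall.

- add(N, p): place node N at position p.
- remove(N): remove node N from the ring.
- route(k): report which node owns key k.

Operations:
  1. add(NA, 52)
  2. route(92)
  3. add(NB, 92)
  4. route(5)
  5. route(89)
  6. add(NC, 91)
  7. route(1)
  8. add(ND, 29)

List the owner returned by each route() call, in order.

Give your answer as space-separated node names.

Op 1: add NA@52 -> ring=[52:NA]
Op 2: route key 92: none >= 92, wrap to smallest pos 52 -> NA
Op 3: add NB@92 -> ring=[52:NA,92:NB]
Op 4: route key 5: smallest pos >= 5 is 52 -> NA
Op 5: route key 89: smallest pos >= 89 is 92 -> NB
Op 6: add NC@91 -> ring=[52:NA,91:NC,92:NB]
Op 7: route key 1: smallest pos >= 1 is 52 -> NA
Op 8: add ND@29 -> ring=[29:ND,52:NA,91:NC,92:NB]

Answer: NA NA NB NA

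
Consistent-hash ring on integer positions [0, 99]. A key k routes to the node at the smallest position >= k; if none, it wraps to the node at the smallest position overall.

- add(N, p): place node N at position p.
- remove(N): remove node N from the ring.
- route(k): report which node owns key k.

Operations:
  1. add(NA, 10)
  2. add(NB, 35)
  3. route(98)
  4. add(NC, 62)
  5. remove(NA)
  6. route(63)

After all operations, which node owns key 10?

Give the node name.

Answer: NB

Derivation:
Op 1: add NA@10 -> ring=[10:NA]
Op 2: add NB@35 -> ring=[10:NA,35:NB]
Op 3: route key 98: none >= 98, wrap to smallest pos 10 -> NA
Op 4: add NC@62 -> ring=[10:NA,35:NB,62:NC]
Op 5: remove NA -> ring=[35:NB,62:NC]
Op 6: route key 63: none >= 63, wrap to smallest pos 35 -> NB
Final route key 10: smallest pos >= 10 is 35 -> NB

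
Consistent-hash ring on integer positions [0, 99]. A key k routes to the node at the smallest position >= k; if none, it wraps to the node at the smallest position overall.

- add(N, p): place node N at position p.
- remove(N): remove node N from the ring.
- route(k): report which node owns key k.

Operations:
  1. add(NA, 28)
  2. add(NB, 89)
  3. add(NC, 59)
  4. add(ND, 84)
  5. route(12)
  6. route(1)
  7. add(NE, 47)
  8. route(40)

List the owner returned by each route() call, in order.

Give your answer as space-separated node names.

Op 1: add NA@28 -> ring=[28:NA]
Op 2: add NB@89 -> ring=[28:NA,89:NB]
Op 3: add NC@59 -> ring=[28:NA,59:NC,89:NB]
Op 4: add ND@84 -> ring=[28:NA,59:NC,84:ND,89:NB]
Op 5: route key 12: smallest pos >= 12 is 28 -> NA
Op 6: route key 1: smallest pos >= 1 is 28 -> NA
Op 7: add NE@47 -> ring=[28:NA,47:NE,59:NC,84:ND,89:NB]
Op 8: route key 40: smallest pos >= 40 is 47 -> NE

Answer: NA NA NE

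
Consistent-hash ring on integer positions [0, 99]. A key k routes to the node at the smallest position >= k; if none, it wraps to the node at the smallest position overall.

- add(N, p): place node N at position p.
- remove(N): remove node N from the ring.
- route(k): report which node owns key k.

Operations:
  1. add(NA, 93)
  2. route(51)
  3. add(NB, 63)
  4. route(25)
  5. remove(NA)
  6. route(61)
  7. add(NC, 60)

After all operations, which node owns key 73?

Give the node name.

Op 1: add NA@93 -> ring=[93:NA]
Op 2: route key 51: smallest pos >= 51 is 93 -> NA
Op 3: add NB@63 -> ring=[63:NB,93:NA]
Op 4: route key 25: smallest pos >= 25 is 63 -> NB
Op 5: remove NA -> ring=[63:NB]
Op 6: route key 61: smallest pos >= 61 is 63 -> NB
Op 7: add NC@60 -> ring=[60:NC,63:NB]
Final route key 73: none >= 73, wrap to smallest pos 60 -> NC

Answer: NC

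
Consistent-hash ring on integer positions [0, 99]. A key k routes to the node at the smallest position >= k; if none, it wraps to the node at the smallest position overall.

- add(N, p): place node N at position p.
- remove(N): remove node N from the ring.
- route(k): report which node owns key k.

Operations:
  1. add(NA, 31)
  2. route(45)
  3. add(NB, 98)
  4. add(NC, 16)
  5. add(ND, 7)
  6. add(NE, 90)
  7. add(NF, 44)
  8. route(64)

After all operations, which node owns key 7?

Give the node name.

Answer: ND

Derivation:
Op 1: add NA@31 -> ring=[31:NA]
Op 2: route key 45: none >= 45, wrap to smallest pos 31 -> NA
Op 3: add NB@98 -> ring=[31:NA,98:NB]
Op 4: add NC@16 -> ring=[16:NC,31:NA,98:NB]
Op 5: add ND@7 -> ring=[7:ND,16:NC,31:NA,98:NB]
Op 6: add NE@90 -> ring=[7:ND,16:NC,31:NA,90:NE,98:NB]
Op 7: add NF@44 -> ring=[7:ND,16:NC,31:NA,44:NF,90:NE,98:NB]
Op 8: route key 64: smallest pos >= 64 is 90 -> NE
Final route key 7: smallest pos >= 7 is 7 -> ND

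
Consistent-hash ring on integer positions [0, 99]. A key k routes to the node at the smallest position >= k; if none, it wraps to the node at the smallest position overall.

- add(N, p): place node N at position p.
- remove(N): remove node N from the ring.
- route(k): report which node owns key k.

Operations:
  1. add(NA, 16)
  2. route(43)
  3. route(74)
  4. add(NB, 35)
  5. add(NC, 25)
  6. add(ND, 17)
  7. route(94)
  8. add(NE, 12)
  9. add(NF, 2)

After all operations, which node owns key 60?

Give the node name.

Answer: NF

Derivation:
Op 1: add NA@16 -> ring=[16:NA]
Op 2: route key 43: none >= 43, wrap to smallest pos 16 -> NA
Op 3: route key 74: none >= 74, wrap to smallest pos 16 -> NA
Op 4: add NB@35 -> ring=[16:NA,35:NB]
Op 5: add NC@25 -> ring=[16:NA,25:NC,35:NB]
Op 6: add ND@17 -> ring=[16:NA,17:ND,25:NC,35:NB]
Op 7: route key 94: none >= 94, wrap to smallest pos 16 -> NA
Op 8: add NE@12 -> ring=[12:NE,16:NA,17:ND,25:NC,35:NB]
Op 9: add NF@2 -> ring=[2:NF,12:NE,16:NA,17:ND,25:NC,35:NB]
Final route key 60: none >= 60, wrap to smallest pos 2 -> NF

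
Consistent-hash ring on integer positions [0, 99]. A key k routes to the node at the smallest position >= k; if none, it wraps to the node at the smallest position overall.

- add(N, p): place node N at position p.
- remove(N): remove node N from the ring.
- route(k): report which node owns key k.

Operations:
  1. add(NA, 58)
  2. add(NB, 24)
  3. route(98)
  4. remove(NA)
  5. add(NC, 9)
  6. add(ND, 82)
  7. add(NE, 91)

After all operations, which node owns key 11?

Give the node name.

Op 1: add NA@58 -> ring=[58:NA]
Op 2: add NB@24 -> ring=[24:NB,58:NA]
Op 3: route key 98: none >= 98, wrap to smallest pos 24 -> NB
Op 4: remove NA -> ring=[24:NB]
Op 5: add NC@9 -> ring=[9:NC,24:NB]
Op 6: add ND@82 -> ring=[9:NC,24:NB,82:ND]
Op 7: add NE@91 -> ring=[9:NC,24:NB,82:ND,91:NE]
Final route key 11: smallest pos >= 11 is 24 -> NB

Answer: NB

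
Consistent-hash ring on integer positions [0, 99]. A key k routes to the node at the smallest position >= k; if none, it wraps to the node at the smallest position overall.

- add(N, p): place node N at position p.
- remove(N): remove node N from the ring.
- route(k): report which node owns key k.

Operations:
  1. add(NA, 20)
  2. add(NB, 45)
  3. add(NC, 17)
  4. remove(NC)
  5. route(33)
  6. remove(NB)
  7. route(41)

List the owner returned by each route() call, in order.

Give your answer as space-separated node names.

Op 1: add NA@20 -> ring=[20:NA]
Op 2: add NB@45 -> ring=[20:NA,45:NB]
Op 3: add NC@17 -> ring=[17:NC,20:NA,45:NB]
Op 4: remove NC -> ring=[20:NA,45:NB]
Op 5: route key 33: smallest pos >= 33 is 45 -> NB
Op 6: remove NB -> ring=[20:NA]
Op 7: route key 41: none >= 41, wrap to smallest pos 20 -> NA

Answer: NB NA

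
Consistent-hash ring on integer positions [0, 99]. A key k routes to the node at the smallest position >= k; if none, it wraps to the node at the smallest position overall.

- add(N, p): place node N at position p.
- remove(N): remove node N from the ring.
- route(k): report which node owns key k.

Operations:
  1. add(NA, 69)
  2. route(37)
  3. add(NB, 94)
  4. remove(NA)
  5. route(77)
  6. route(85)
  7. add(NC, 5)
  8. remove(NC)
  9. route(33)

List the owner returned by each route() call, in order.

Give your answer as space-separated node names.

Answer: NA NB NB NB

Derivation:
Op 1: add NA@69 -> ring=[69:NA]
Op 2: route key 37: smallest pos >= 37 is 69 -> NA
Op 3: add NB@94 -> ring=[69:NA,94:NB]
Op 4: remove NA -> ring=[94:NB]
Op 5: route key 77: smallest pos >= 77 is 94 -> NB
Op 6: route key 85: smallest pos >= 85 is 94 -> NB
Op 7: add NC@5 -> ring=[5:NC,94:NB]
Op 8: remove NC -> ring=[94:NB]
Op 9: route key 33: smallest pos >= 33 is 94 -> NB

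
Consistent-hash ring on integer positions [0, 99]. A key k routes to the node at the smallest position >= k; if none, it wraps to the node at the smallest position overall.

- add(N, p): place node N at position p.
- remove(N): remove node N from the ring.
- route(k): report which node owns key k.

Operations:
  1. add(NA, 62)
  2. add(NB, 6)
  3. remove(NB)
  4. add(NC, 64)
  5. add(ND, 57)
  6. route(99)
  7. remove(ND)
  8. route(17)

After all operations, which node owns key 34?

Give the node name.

Op 1: add NA@62 -> ring=[62:NA]
Op 2: add NB@6 -> ring=[6:NB,62:NA]
Op 3: remove NB -> ring=[62:NA]
Op 4: add NC@64 -> ring=[62:NA,64:NC]
Op 5: add ND@57 -> ring=[57:ND,62:NA,64:NC]
Op 6: route key 99: none >= 99, wrap to smallest pos 57 -> ND
Op 7: remove ND -> ring=[62:NA,64:NC]
Op 8: route key 17: smallest pos >= 17 is 62 -> NA
Final route key 34: smallest pos >= 34 is 62 -> NA

Answer: NA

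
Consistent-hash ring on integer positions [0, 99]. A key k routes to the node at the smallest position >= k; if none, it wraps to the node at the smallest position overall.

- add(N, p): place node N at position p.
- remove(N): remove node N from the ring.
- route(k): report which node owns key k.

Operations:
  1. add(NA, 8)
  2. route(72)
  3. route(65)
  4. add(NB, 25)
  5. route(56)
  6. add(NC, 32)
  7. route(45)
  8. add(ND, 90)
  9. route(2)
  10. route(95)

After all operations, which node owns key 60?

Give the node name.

Answer: ND

Derivation:
Op 1: add NA@8 -> ring=[8:NA]
Op 2: route key 72: none >= 72, wrap to smallest pos 8 -> NA
Op 3: route key 65: none >= 65, wrap to smallest pos 8 -> NA
Op 4: add NB@25 -> ring=[8:NA,25:NB]
Op 5: route key 56: none >= 56, wrap to smallest pos 8 -> NA
Op 6: add NC@32 -> ring=[8:NA,25:NB,32:NC]
Op 7: route key 45: none >= 45, wrap to smallest pos 8 -> NA
Op 8: add ND@90 -> ring=[8:NA,25:NB,32:NC,90:ND]
Op 9: route key 2: smallest pos >= 2 is 8 -> NA
Op 10: route key 95: none >= 95, wrap to smallest pos 8 -> NA
Final route key 60: smallest pos >= 60 is 90 -> ND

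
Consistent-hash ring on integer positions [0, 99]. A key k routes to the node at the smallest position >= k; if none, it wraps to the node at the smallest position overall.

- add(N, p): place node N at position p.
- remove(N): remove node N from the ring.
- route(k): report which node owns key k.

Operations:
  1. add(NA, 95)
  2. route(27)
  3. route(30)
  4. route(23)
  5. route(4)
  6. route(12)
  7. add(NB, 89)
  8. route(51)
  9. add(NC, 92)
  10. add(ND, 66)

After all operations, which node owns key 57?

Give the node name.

Op 1: add NA@95 -> ring=[95:NA]
Op 2: route key 27: smallest pos >= 27 is 95 -> NA
Op 3: route key 30: smallest pos >= 30 is 95 -> NA
Op 4: route key 23: smallest pos >= 23 is 95 -> NA
Op 5: route key 4: smallest pos >= 4 is 95 -> NA
Op 6: route key 12: smallest pos >= 12 is 95 -> NA
Op 7: add NB@89 -> ring=[89:NB,95:NA]
Op 8: route key 51: smallest pos >= 51 is 89 -> NB
Op 9: add NC@92 -> ring=[89:NB,92:NC,95:NA]
Op 10: add ND@66 -> ring=[66:ND,89:NB,92:NC,95:NA]
Final route key 57: smallest pos >= 57 is 66 -> ND

Answer: ND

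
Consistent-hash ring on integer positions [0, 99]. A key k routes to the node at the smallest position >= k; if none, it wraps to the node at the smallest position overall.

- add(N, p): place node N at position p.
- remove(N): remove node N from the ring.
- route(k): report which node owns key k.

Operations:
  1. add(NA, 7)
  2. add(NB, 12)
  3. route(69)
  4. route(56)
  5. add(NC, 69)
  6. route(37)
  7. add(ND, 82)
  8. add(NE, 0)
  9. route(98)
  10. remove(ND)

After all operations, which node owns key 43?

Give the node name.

Op 1: add NA@7 -> ring=[7:NA]
Op 2: add NB@12 -> ring=[7:NA,12:NB]
Op 3: route key 69: none >= 69, wrap to smallest pos 7 -> NA
Op 4: route key 56: none >= 56, wrap to smallest pos 7 -> NA
Op 5: add NC@69 -> ring=[7:NA,12:NB,69:NC]
Op 6: route key 37: smallest pos >= 37 is 69 -> NC
Op 7: add ND@82 -> ring=[7:NA,12:NB,69:NC,82:ND]
Op 8: add NE@0 -> ring=[0:NE,7:NA,12:NB,69:NC,82:ND]
Op 9: route key 98: none >= 98, wrap to smallest pos 0 -> NE
Op 10: remove ND -> ring=[0:NE,7:NA,12:NB,69:NC]
Final route key 43: smallest pos >= 43 is 69 -> NC

Answer: NC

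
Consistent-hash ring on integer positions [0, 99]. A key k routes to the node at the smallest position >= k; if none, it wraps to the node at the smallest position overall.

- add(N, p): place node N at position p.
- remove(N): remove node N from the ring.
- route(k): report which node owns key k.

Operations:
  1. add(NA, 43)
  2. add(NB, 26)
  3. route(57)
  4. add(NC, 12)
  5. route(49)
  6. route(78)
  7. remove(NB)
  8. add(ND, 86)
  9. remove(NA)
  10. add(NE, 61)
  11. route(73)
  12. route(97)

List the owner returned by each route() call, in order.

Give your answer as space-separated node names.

Op 1: add NA@43 -> ring=[43:NA]
Op 2: add NB@26 -> ring=[26:NB,43:NA]
Op 3: route key 57: none >= 57, wrap to smallest pos 26 -> NB
Op 4: add NC@12 -> ring=[12:NC,26:NB,43:NA]
Op 5: route key 49: none >= 49, wrap to smallest pos 12 -> NC
Op 6: route key 78: none >= 78, wrap to smallest pos 12 -> NC
Op 7: remove NB -> ring=[12:NC,43:NA]
Op 8: add ND@86 -> ring=[12:NC,43:NA,86:ND]
Op 9: remove NA -> ring=[12:NC,86:ND]
Op 10: add NE@61 -> ring=[12:NC,61:NE,86:ND]
Op 11: route key 73: smallest pos >= 73 is 86 -> ND
Op 12: route key 97: none >= 97, wrap to smallest pos 12 -> NC

Answer: NB NC NC ND NC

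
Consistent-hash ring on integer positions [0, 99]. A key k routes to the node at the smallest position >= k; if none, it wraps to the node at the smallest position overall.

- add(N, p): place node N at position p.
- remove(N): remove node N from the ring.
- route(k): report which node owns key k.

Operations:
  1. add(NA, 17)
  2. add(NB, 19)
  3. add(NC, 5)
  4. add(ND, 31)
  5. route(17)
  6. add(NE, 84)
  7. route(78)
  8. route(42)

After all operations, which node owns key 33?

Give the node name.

Answer: NE

Derivation:
Op 1: add NA@17 -> ring=[17:NA]
Op 2: add NB@19 -> ring=[17:NA,19:NB]
Op 3: add NC@5 -> ring=[5:NC,17:NA,19:NB]
Op 4: add ND@31 -> ring=[5:NC,17:NA,19:NB,31:ND]
Op 5: route key 17: smallest pos >= 17 is 17 -> NA
Op 6: add NE@84 -> ring=[5:NC,17:NA,19:NB,31:ND,84:NE]
Op 7: route key 78: smallest pos >= 78 is 84 -> NE
Op 8: route key 42: smallest pos >= 42 is 84 -> NE
Final route key 33: smallest pos >= 33 is 84 -> NE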